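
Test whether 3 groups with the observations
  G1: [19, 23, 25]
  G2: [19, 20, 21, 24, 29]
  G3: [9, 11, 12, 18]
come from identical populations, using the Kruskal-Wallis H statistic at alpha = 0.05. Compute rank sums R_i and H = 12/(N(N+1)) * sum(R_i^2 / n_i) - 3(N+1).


Step 1: Combine all N = 12 observations and assign midranks.
sorted (value, group, rank): (9,G3,1), (11,G3,2), (12,G3,3), (18,G3,4), (19,G1,5.5), (19,G2,5.5), (20,G2,7), (21,G2,8), (23,G1,9), (24,G2,10), (25,G1,11), (29,G2,12)
Step 2: Sum ranks within each group.
R_1 = 25.5 (n_1 = 3)
R_2 = 42.5 (n_2 = 5)
R_3 = 10 (n_3 = 4)
Step 3: H = 12/(N(N+1)) * sum(R_i^2/n_i) - 3(N+1)
     = 12/(12*13) * (25.5^2/3 + 42.5^2/5 + 10^2/4) - 3*13
     = 0.076923 * 603 - 39
     = 7.384615.
Step 4: Ties present; correction factor C = 1 - 6/(12^3 - 12) = 0.996503. Corrected H = 7.384615 / 0.996503 = 7.410526.
Step 5: Under H0, H ~ chi^2(2); p-value = 0.024594.
Step 6: alpha = 0.05. reject H0.

H = 7.4105, df = 2, p = 0.024594, reject H0.


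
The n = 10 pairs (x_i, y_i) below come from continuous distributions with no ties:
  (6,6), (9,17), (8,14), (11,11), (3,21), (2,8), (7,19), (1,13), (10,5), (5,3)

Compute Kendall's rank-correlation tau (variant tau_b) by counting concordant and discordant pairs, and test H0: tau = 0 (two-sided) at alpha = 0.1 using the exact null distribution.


Step 1: Enumerate the 45 unordered pairs (i,j) with i<j and classify each by sign(x_j-x_i) * sign(y_j-y_i).
  (1,2):dx=+3,dy=+11->C; (1,3):dx=+2,dy=+8->C; (1,4):dx=+5,dy=+5->C; (1,5):dx=-3,dy=+15->D
  (1,6):dx=-4,dy=+2->D; (1,7):dx=+1,dy=+13->C; (1,8):dx=-5,dy=+7->D; (1,9):dx=+4,dy=-1->D
  (1,10):dx=-1,dy=-3->C; (2,3):dx=-1,dy=-3->C; (2,4):dx=+2,dy=-6->D; (2,5):dx=-6,dy=+4->D
  (2,6):dx=-7,dy=-9->C; (2,7):dx=-2,dy=+2->D; (2,8):dx=-8,dy=-4->C; (2,9):dx=+1,dy=-12->D
  (2,10):dx=-4,dy=-14->C; (3,4):dx=+3,dy=-3->D; (3,5):dx=-5,dy=+7->D; (3,6):dx=-6,dy=-6->C
  (3,7):dx=-1,dy=+5->D; (3,8):dx=-7,dy=-1->C; (3,9):dx=+2,dy=-9->D; (3,10):dx=-3,dy=-11->C
  (4,5):dx=-8,dy=+10->D; (4,6):dx=-9,dy=-3->C; (4,7):dx=-4,dy=+8->D; (4,8):dx=-10,dy=+2->D
  (4,9):dx=-1,dy=-6->C; (4,10):dx=-6,dy=-8->C; (5,6):dx=-1,dy=-13->C; (5,7):dx=+4,dy=-2->D
  (5,8):dx=-2,dy=-8->C; (5,9):dx=+7,dy=-16->D; (5,10):dx=+2,dy=-18->D; (6,7):dx=+5,dy=+11->C
  (6,8):dx=-1,dy=+5->D; (6,9):dx=+8,dy=-3->D; (6,10):dx=+3,dy=-5->D; (7,8):dx=-6,dy=-6->C
  (7,9):dx=+3,dy=-14->D; (7,10):dx=-2,dy=-16->C; (8,9):dx=+9,dy=-8->D; (8,10):dx=+4,dy=-10->D
  (9,10):dx=-5,dy=-2->C
Step 2: C = 21, D = 24, total pairs = 45.
Step 3: tau = (C - D)/(n(n-1)/2) = (21 - 24)/45 = -0.066667.
Step 4: Exact two-sided p-value (enumerate n! = 3628800 permutations of y under H0): p = 0.861801.
Step 5: alpha = 0.1. fail to reject H0.

tau_b = -0.0667 (C=21, D=24), p = 0.861801, fail to reject H0.


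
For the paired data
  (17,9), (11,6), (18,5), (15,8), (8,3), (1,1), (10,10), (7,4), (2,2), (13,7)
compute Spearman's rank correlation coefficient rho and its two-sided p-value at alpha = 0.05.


Step 1: Rank x and y separately (midranks; no ties here).
rank(x): 17->9, 11->6, 18->10, 15->8, 8->4, 1->1, 10->5, 7->3, 2->2, 13->7
rank(y): 9->9, 6->6, 5->5, 8->8, 3->3, 1->1, 10->10, 4->4, 2->2, 7->7
Step 2: d_i = R_x(i) - R_y(i); compute d_i^2.
  (9-9)^2=0, (6-6)^2=0, (10-5)^2=25, (8-8)^2=0, (4-3)^2=1, (1-1)^2=0, (5-10)^2=25, (3-4)^2=1, (2-2)^2=0, (7-7)^2=0
sum(d^2) = 52.
Step 3: rho = 1 - 6*52 / (10*(10^2 - 1)) = 1 - 312/990 = 0.684848.
Step 4: Under H0, t = rho * sqrt((n-2)/(1-rho^2)) = 2.6583 ~ t(8).
Step 5: Two-sided p-value from the t-distribution with 8 df = 0.028883.
Step 6: alpha = 0.05. reject H0.

rho = 0.6848, p = 0.028883, reject H0 at alpha = 0.05.


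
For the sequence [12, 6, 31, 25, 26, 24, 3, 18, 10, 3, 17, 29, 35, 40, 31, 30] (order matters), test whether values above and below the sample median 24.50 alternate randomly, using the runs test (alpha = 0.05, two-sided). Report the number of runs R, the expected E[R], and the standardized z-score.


Step 1: Compute median = 24.50; label A = above, B = below.
Labels in order: BBAAABBBBBBAAAAA  (n_A = 8, n_B = 8)
Step 2: Count runs R = 4.
Step 3: Under H0 (random ordering), E[R] = 2*n_A*n_B/(n_A+n_B) + 1 = 2*8*8/16 + 1 = 9.0000.
        Var[R] = 2*n_A*n_B*(2*n_A*n_B - n_A - n_B) / ((n_A+n_B)^2 * (n_A+n_B-1)) = 14336/3840 = 3.7333.
        SD[R] = 1.9322.
Step 4: Continuity-corrected z = (R + 0.5 - E[R]) / SD[R] = (4 + 0.5 - 9.0000) / 1.9322 = -2.3290.
Step 5: Two-sided p-value via normal approximation = 2*(1 - Phi(|z|)) = 0.019861.
Step 6: alpha = 0.05. reject H0.

R = 4, z = -2.3290, p = 0.019861, reject H0.


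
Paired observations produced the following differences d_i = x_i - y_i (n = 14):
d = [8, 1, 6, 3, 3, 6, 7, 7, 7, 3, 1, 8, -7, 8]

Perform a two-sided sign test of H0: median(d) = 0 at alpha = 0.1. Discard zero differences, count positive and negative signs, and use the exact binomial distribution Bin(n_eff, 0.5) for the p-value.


Step 1: Discard zero differences. Original n = 14; n_eff = number of nonzero differences = 14.
Nonzero differences (with sign): +8, +1, +6, +3, +3, +6, +7, +7, +7, +3, +1, +8, -7, +8
Step 2: Count signs: positive = 13, negative = 1.
Step 3: Under H0: P(positive) = 0.5, so the number of positives S ~ Bin(14, 0.5).
Step 4: Two-sided exact p-value = sum of Bin(14,0.5) probabilities at or below the observed probability = 0.001831.
Step 5: alpha = 0.1. reject H0.

n_eff = 14, pos = 13, neg = 1, p = 0.001831, reject H0.


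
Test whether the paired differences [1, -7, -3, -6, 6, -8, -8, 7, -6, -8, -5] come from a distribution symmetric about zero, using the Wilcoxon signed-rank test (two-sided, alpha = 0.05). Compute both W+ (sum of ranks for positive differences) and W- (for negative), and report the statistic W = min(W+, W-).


Step 1: Drop any zero differences (none here) and take |d_i|.
|d| = [1, 7, 3, 6, 6, 8, 8, 7, 6, 8, 5]
Step 2: Midrank |d_i| (ties get averaged ranks).
ranks: |1|->1, |7|->7.5, |3|->2, |6|->5, |6|->5, |8|->10, |8|->10, |7|->7.5, |6|->5, |8|->10, |5|->3
Step 3: Attach original signs; sum ranks with positive sign and with negative sign.
W+ = 1 + 5 + 7.5 = 13.5
W- = 7.5 + 2 + 5 + 10 + 10 + 5 + 10 + 3 = 52.5
(Check: W+ + W- = 66 should equal n(n+1)/2 = 66.)
Step 4: Test statistic W = min(W+, W-) = 13.5.
Step 5: Ties in |d|, so use the tie-corrected normal approximation.
        E[W] = n(n+1)/4 = 11*12/4 = 33.
        Tie groups: |d|=6 (t=3), |d|=7 (t=2), |d|=8 (t=3); sum(t^3 - t) = 54.
        Var[W] = n(n+1)(2n+1)/24 - sum(t^3-t)/48 = 3036/24 - 54/48 = 125.375.
        z = (W - E[W]) / sqrt(Var[W]) = (13.5 - 33) / 11.1971 = -1.7415.
        Two-sided p = 2*Phi(z) = 0.081592.
Step 6: alpha = 0.05. fail to reject H0.

W+ = 13.5, W- = 52.5, W = min = 13.5, p = 0.081592, fail to reject H0.


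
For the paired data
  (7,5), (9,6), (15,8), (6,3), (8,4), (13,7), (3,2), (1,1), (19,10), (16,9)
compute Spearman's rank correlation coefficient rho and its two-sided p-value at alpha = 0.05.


Step 1: Rank x and y separately (midranks; no ties here).
rank(x): 7->4, 9->6, 15->8, 6->3, 8->5, 13->7, 3->2, 1->1, 19->10, 16->9
rank(y): 5->5, 6->6, 8->8, 3->3, 4->4, 7->7, 2->2, 1->1, 10->10, 9->9
Step 2: d_i = R_x(i) - R_y(i); compute d_i^2.
  (4-5)^2=1, (6-6)^2=0, (8-8)^2=0, (3-3)^2=0, (5-4)^2=1, (7-7)^2=0, (2-2)^2=0, (1-1)^2=0, (10-10)^2=0, (9-9)^2=0
sum(d^2) = 2.
Step 3: rho = 1 - 6*2 / (10*(10^2 - 1)) = 1 - 12/990 = 0.987879.
Step 4: Under H0, t = rho * sqrt((n-2)/(1-rho^2)) = 18.0003 ~ t(8).
Step 5: Two-sided p-value from the t-distribution with 8 df = 0.000000.
Step 6: alpha = 0.05. reject H0.

rho = 0.9879, p = 0.000000, reject H0 at alpha = 0.05.


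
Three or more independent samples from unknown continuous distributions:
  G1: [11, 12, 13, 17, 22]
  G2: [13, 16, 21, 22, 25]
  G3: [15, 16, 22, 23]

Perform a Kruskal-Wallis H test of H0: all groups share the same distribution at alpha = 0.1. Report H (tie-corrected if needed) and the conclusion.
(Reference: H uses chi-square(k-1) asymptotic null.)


Step 1: Combine all N = 14 observations and assign midranks.
sorted (value, group, rank): (11,G1,1), (12,G1,2), (13,G1,3.5), (13,G2,3.5), (15,G3,5), (16,G2,6.5), (16,G3,6.5), (17,G1,8), (21,G2,9), (22,G1,11), (22,G2,11), (22,G3,11), (23,G3,13), (25,G2,14)
Step 2: Sum ranks within each group.
R_1 = 25.5 (n_1 = 5)
R_2 = 44 (n_2 = 5)
R_3 = 35.5 (n_3 = 4)
Step 3: H = 12/(N(N+1)) * sum(R_i^2/n_i) - 3(N+1)
     = 12/(14*15) * (25.5^2/5 + 44^2/5 + 35.5^2/4) - 3*15
     = 0.057143 * 832.312 - 45
     = 2.560714.
Step 4: Ties present; correction factor C = 1 - 36/(14^3 - 14) = 0.986813. Corrected H = 2.560714 / 0.986813 = 2.594933.
Step 5: Under H0, H ~ chi^2(2); p-value = 0.273223.
Step 6: alpha = 0.1. fail to reject H0.

H = 2.5949, df = 2, p = 0.273223, fail to reject H0.


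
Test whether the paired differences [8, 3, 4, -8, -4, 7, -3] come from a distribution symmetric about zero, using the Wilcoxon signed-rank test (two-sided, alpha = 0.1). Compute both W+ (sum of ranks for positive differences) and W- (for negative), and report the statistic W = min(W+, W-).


Step 1: Drop any zero differences (none here) and take |d_i|.
|d| = [8, 3, 4, 8, 4, 7, 3]
Step 2: Midrank |d_i| (ties get averaged ranks).
ranks: |8|->6.5, |3|->1.5, |4|->3.5, |8|->6.5, |4|->3.5, |7|->5, |3|->1.5
Step 3: Attach original signs; sum ranks with positive sign and with negative sign.
W+ = 6.5 + 1.5 + 3.5 + 5 = 16.5
W- = 6.5 + 3.5 + 1.5 = 11.5
(Check: W+ + W- = 28 should equal n(n+1)/2 = 28.)
Step 4: Test statistic W = min(W+, W-) = 11.5.
Step 5: Ties in |d|, so use the tie-corrected normal approximation.
        E[W] = n(n+1)/4 = 7*8/4 = 14.
        Tie groups: |d|=3 (t=2), |d|=4 (t=2), |d|=8 (t=2); sum(t^3 - t) = 18.
        Var[W] = n(n+1)(2n+1)/24 - sum(t^3-t)/48 = 840/24 - 18/48 = 34.625.
        z = (W - E[W]) / sqrt(Var[W]) = (11.5 - 14) / 5.8843 = -0.4249.
        Two-sided p = 2*Phi(z) = 0.670939.
Step 6: alpha = 0.1. fail to reject H0.

W+ = 16.5, W- = 11.5, W = min = 11.5, p = 0.670939, fail to reject H0.


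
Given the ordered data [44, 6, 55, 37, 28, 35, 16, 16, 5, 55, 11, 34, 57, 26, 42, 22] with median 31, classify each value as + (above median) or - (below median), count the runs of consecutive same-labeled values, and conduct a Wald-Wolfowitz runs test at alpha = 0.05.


Step 1: Compute median = 31; label A = above, B = below.
Labels in order: ABAABABBBABAABAB  (n_A = 8, n_B = 8)
Step 2: Count runs R = 12.
Step 3: Under H0 (random ordering), E[R] = 2*n_A*n_B/(n_A+n_B) + 1 = 2*8*8/16 + 1 = 9.0000.
        Var[R] = 2*n_A*n_B*(2*n_A*n_B - n_A - n_B) / ((n_A+n_B)^2 * (n_A+n_B-1)) = 14336/3840 = 3.7333.
        SD[R] = 1.9322.
Step 4: Continuity-corrected z = (R - 0.5 - E[R]) / SD[R] = (12 - 0.5 - 9.0000) / 1.9322 = 1.2939.
Step 5: Two-sided p-value via normal approximation = 2*(1 - Phi(|z|)) = 0.195709.
Step 6: alpha = 0.05. fail to reject H0.

R = 12, z = 1.2939, p = 0.195709, fail to reject H0.


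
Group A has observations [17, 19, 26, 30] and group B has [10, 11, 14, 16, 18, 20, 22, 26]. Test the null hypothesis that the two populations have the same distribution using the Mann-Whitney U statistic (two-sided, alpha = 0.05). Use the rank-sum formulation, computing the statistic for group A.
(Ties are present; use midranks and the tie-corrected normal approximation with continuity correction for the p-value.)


Step 1: Combine and sort all 12 observations; assign midranks.
sorted (value, group): (10,Y), (11,Y), (14,Y), (16,Y), (17,X), (18,Y), (19,X), (20,Y), (22,Y), (26,X), (26,Y), (30,X)
ranks: 10->1, 11->2, 14->3, 16->4, 17->5, 18->6, 19->7, 20->8, 22->9, 26->10.5, 26->10.5, 30->12
Step 2: Rank sum for X: R1 = 5 + 7 + 10.5 + 12 = 34.5.
Step 3: U_X = R1 - n1(n1+1)/2 = 34.5 - 4*5/2 = 34.5 - 10 = 24.5.
       U_Y = n1*n2 - U_X = 32 - 24.5 = 7.5.
Step 4: Ties are present, so use the tie-corrected normal approximation (with continuity correction) for the p-value.
Step 5: p-value = 0.173478; compare to alpha = 0.05. fail to reject H0.

U_X = 24.5, p = 0.173478, fail to reject H0 at alpha = 0.05.


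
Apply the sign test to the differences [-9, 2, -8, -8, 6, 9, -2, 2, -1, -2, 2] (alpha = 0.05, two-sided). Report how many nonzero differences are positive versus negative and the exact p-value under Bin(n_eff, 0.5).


Step 1: Discard zero differences. Original n = 11; n_eff = number of nonzero differences = 11.
Nonzero differences (with sign): -9, +2, -8, -8, +6, +9, -2, +2, -1, -2, +2
Step 2: Count signs: positive = 5, negative = 6.
Step 3: Under H0: P(positive) = 0.5, so the number of positives S ~ Bin(11, 0.5).
Step 4: Two-sided exact p-value = sum of Bin(11,0.5) probabilities at or below the observed probability = 1.000000.
Step 5: alpha = 0.05. fail to reject H0.

n_eff = 11, pos = 5, neg = 6, p = 1.000000, fail to reject H0.


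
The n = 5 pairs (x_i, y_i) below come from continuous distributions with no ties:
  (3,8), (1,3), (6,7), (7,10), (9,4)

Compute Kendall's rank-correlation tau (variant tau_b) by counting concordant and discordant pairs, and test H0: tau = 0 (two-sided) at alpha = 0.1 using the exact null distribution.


Step 1: Enumerate the 10 unordered pairs (i,j) with i<j and classify each by sign(x_j-x_i) * sign(y_j-y_i).
  (1,2):dx=-2,dy=-5->C; (1,3):dx=+3,dy=-1->D; (1,4):dx=+4,dy=+2->C; (1,5):dx=+6,dy=-4->D
  (2,3):dx=+5,dy=+4->C; (2,4):dx=+6,dy=+7->C; (2,5):dx=+8,dy=+1->C; (3,4):dx=+1,dy=+3->C
  (3,5):dx=+3,dy=-3->D; (4,5):dx=+2,dy=-6->D
Step 2: C = 6, D = 4, total pairs = 10.
Step 3: tau = (C - D)/(n(n-1)/2) = (6 - 4)/10 = 0.200000.
Step 4: Exact two-sided p-value (enumerate n! = 120 permutations of y under H0): p = 0.816667.
Step 5: alpha = 0.1. fail to reject H0.

tau_b = 0.2000 (C=6, D=4), p = 0.816667, fail to reject H0.


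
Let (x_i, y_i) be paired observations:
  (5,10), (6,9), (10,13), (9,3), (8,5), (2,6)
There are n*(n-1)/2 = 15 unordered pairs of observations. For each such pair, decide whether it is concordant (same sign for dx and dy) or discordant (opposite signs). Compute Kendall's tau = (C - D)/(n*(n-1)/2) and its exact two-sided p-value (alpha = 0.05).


Step 1: Enumerate the 15 unordered pairs (i,j) with i<j and classify each by sign(x_j-x_i) * sign(y_j-y_i).
  (1,2):dx=+1,dy=-1->D; (1,3):dx=+5,dy=+3->C; (1,4):dx=+4,dy=-7->D; (1,5):dx=+3,dy=-5->D
  (1,6):dx=-3,dy=-4->C; (2,3):dx=+4,dy=+4->C; (2,4):dx=+3,dy=-6->D; (2,5):dx=+2,dy=-4->D
  (2,6):dx=-4,dy=-3->C; (3,4):dx=-1,dy=-10->C; (3,5):dx=-2,dy=-8->C; (3,6):dx=-8,dy=-7->C
  (4,5):dx=-1,dy=+2->D; (4,6):dx=-7,dy=+3->D; (5,6):dx=-6,dy=+1->D
Step 2: C = 7, D = 8, total pairs = 15.
Step 3: tau = (C - D)/(n(n-1)/2) = (7 - 8)/15 = -0.066667.
Step 4: Exact two-sided p-value (enumerate n! = 720 permutations of y under H0): p = 1.000000.
Step 5: alpha = 0.05. fail to reject H0.

tau_b = -0.0667 (C=7, D=8), p = 1.000000, fail to reject H0.


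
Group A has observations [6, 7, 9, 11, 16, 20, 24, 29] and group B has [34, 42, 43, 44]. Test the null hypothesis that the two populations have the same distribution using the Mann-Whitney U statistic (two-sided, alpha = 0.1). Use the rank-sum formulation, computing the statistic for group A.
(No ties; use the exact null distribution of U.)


Step 1: Combine and sort all 12 observations; assign midranks.
sorted (value, group): (6,X), (7,X), (9,X), (11,X), (16,X), (20,X), (24,X), (29,X), (34,Y), (42,Y), (43,Y), (44,Y)
ranks: 6->1, 7->2, 9->3, 11->4, 16->5, 20->6, 24->7, 29->8, 34->9, 42->10, 43->11, 44->12
Step 2: Rank sum for X: R1 = 1 + 2 + 3 + 4 + 5 + 6 + 7 + 8 = 36.
Step 3: U_X = R1 - n1(n1+1)/2 = 36 - 8*9/2 = 36 - 36 = 0.
       U_Y = n1*n2 - U_X = 32 - 0 = 32.
Step 4: No ties, so the exact null distribution of U (based on enumerating the C(12,8) = 495 equally likely rank assignments) gives the two-sided p-value.
Step 5: p-value = 0.004040; compare to alpha = 0.1. reject H0.

U_X = 0, p = 0.004040, reject H0 at alpha = 0.1.


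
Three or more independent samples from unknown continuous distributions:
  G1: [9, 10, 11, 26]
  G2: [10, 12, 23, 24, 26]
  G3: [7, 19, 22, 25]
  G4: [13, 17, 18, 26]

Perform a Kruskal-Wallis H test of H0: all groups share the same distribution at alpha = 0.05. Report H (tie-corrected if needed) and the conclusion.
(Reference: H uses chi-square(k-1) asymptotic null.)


Step 1: Combine all N = 17 observations and assign midranks.
sorted (value, group, rank): (7,G3,1), (9,G1,2), (10,G1,3.5), (10,G2,3.5), (11,G1,5), (12,G2,6), (13,G4,7), (17,G4,8), (18,G4,9), (19,G3,10), (22,G3,11), (23,G2,12), (24,G2,13), (25,G3,14), (26,G1,16), (26,G2,16), (26,G4,16)
Step 2: Sum ranks within each group.
R_1 = 26.5 (n_1 = 4)
R_2 = 50.5 (n_2 = 5)
R_3 = 36 (n_3 = 4)
R_4 = 40 (n_4 = 4)
Step 3: H = 12/(N(N+1)) * sum(R_i^2/n_i) - 3(N+1)
     = 12/(17*18) * (26.5^2/4 + 50.5^2/5 + 36^2/4 + 40^2/4) - 3*18
     = 0.039216 * 1409.61 - 54
     = 1.278922.
Step 4: Ties present; correction factor C = 1 - 30/(17^3 - 17) = 0.993873. Corrected H = 1.278922 / 0.993873 = 1.286806.
Step 5: Under H0, H ~ chi^2(3); p-value = 0.732268.
Step 6: alpha = 0.05. fail to reject H0.

H = 1.2868, df = 3, p = 0.732268, fail to reject H0.


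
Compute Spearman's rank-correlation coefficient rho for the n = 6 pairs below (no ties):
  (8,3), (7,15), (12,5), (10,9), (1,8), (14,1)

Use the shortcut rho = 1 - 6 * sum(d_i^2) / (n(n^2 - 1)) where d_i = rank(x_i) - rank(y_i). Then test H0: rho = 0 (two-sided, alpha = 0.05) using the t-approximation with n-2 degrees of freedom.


Step 1: Rank x and y separately (midranks; no ties here).
rank(x): 8->3, 7->2, 12->5, 10->4, 1->1, 14->6
rank(y): 3->2, 15->6, 5->3, 9->5, 8->4, 1->1
Step 2: d_i = R_x(i) - R_y(i); compute d_i^2.
  (3-2)^2=1, (2-6)^2=16, (5-3)^2=4, (4-5)^2=1, (1-4)^2=9, (6-1)^2=25
sum(d^2) = 56.
Step 3: rho = 1 - 6*56 / (6*(6^2 - 1)) = 1 - 336/210 = -0.600000.
Step 4: Under H0, t = rho * sqrt((n-2)/(1-rho^2)) = -1.5000 ~ t(4).
Step 5: Two-sided p-value from the t-distribution with 4 df = 0.208000.
Step 6: alpha = 0.05. fail to reject H0.

rho = -0.6000, p = 0.208000, fail to reject H0 at alpha = 0.05.


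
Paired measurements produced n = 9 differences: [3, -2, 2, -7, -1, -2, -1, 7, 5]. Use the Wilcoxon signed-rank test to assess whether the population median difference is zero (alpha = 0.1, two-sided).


Step 1: Drop any zero differences (none here) and take |d_i|.
|d| = [3, 2, 2, 7, 1, 2, 1, 7, 5]
Step 2: Midrank |d_i| (ties get averaged ranks).
ranks: |3|->6, |2|->4, |2|->4, |7|->8.5, |1|->1.5, |2|->4, |1|->1.5, |7|->8.5, |5|->7
Step 3: Attach original signs; sum ranks with positive sign and with negative sign.
W+ = 6 + 4 + 8.5 + 7 = 25.5
W- = 4 + 8.5 + 1.5 + 4 + 1.5 = 19.5
(Check: W+ + W- = 45 should equal n(n+1)/2 = 45.)
Step 4: Test statistic W = min(W+, W-) = 19.5.
Step 5: Ties in |d|, so use the tie-corrected normal approximation.
        E[W] = n(n+1)/4 = 9*10/4 = 22.5.
        Tie groups: |d|=1 (t=2), |d|=2 (t=3), |d|=7 (t=2); sum(t^3 - t) = 36.
        Var[W] = n(n+1)(2n+1)/24 - sum(t^3-t)/48 = 1710/24 - 36/48 = 70.5.
        z = (W - E[W]) / sqrt(Var[W]) = (19.5 - 22.5) / 8.3964 = -0.3573.
        Two-sided p = 2*Phi(z) = 0.720871.
Step 6: alpha = 0.1. fail to reject H0.

W+ = 25.5, W- = 19.5, W = min = 19.5, p = 0.720871, fail to reject H0.


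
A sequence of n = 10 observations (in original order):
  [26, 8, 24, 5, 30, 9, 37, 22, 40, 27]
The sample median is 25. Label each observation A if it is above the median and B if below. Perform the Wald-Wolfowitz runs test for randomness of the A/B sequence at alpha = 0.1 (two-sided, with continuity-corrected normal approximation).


Step 1: Compute median = 25; label A = above, B = below.
Labels in order: ABBBABABAA  (n_A = 5, n_B = 5)
Step 2: Count runs R = 7.
Step 3: Under H0 (random ordering), E[R] = 2*n_A*n_B/(n_A+n_B) + 1 = 2*5*5/10 + 1 = 6.0000.
        Var[R] = 2*n_A*n_B*(2*n_A*n_B - n_A - n_B) / ((n_A+n_B)^2 * (n_A+n_B-1)) = 2000/900 = 2.2222.
        SD[R] = 1.4907.
Step 4: Continuity-corrected z = (R - 0.5 - E[R]) / SD[R] = (7 - 0.5 - 6.0000) / 1.4907 = 0.3354.
Step 5: Two-sided p-value via normal approximation = 2*(1 - Phi(|z|)) = 0.737316.
Step 6: alpha = 0.1. fail to reject H0.

R = 7, z = 0.3354, p = 0.737316, fail to reject H0.


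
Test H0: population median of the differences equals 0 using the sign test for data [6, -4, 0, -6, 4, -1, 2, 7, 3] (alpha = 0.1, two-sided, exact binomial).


Step 1: Discard zero differences. Original n = 9; n_eff = number of nonzero differences = 8.
Nonzero differences (with sign): +6, -4, -6, +4, -1, +2, +7, +3
Step 2: Count signs: positive = 5, negative = 3.
Step 3: Under H0: P(positive) = 0.5, so the number of positives S ~ Bin(8, 0.5).
Step 4: Two-sided exact p-value = sum of Bin(8,0.5) probabilities at or below the observed probability = 0.726562.
Step 5: alpha = 0.1. fail to reject H0.

n_eff = 8, pos = 5, neg = 3, p = 0.726562, fail to reject H0.


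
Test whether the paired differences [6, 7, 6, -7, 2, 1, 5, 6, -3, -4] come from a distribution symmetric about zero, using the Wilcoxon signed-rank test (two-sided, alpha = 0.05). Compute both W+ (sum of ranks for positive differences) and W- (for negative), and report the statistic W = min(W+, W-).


Step 1: Drop any zero differences (none here) and take |d_i|.
|d| = [6, 7, 6, 7, 2, 1, 5, 6, 3, 4]
Step 2: Midrank |d_i| (ties get averaged ranks).
ranks: |6|->7, |7|->9.5, |6|->7, |7|->9.5, |2|->2, |1|->1, |5|->5, |6|->7, |3|->3, |4|->4
Step 3: Attach original signs; sum ranks with positive sign and with negative sign.
W+ = 7 + 9.5 + 7 + 2 + 1 + 5 + 7 = 38.5
W- = 9.5 + 3 + 4 = 16.5
(Check: W+ + W- = 55 should equal n(n+1)/2 = 55.)
Step 4: Test statistic W = min(W+, W-) = 16.5.
Step 5: Ties in |d|, so use the tie-corrected normal approximation.
        E[W] = n(n+1)/4 = 10*11/4 = 27.5.
        Tie groups: |d|=6 (t=3), |d|=7 (t=2); sum(t^3 - t) = 30.
        Var[W] = n(n+1)(2n+1)/24 - sum(t^3-t)/48 = 2310/24 - 30/48 = 95.625.
        z = (W - E[W]) / sqrt(Var[W]) = (16.5 - 27.5) / 9.7788 = -1.1249.
        Two-sided p = 2*Phi(z) = 0.260639.
Step 6: alpha = 0.05. fail to reject H0.

W+ = 38.5, W- = 16.5, W = min = 16.5, p = 0.260639, fail to reject H0.


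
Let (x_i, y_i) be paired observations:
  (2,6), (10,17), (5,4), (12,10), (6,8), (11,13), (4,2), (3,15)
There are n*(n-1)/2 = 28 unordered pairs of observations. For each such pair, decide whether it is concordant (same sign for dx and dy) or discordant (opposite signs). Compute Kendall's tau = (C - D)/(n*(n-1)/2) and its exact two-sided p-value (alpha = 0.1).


Step 1: Enumerate the 28 unordered pairs (i,j) with i<j and classify each by sign(x_j-x_i) * sign(y_j-y_i).
  (1,2):dx=+8,dy=+11->C; (1,3):dx=+3,dy=-2->D; (1,4):dx=+10,dy=+4->C; (1,5):dx=+4,dy=+2->C
  (1,6):dx=+9,dy=+7->C; (1,7):dx=+2,dy=-4->D; (1,8):dx=+1,dy=+9->C; (2,3):dx=-5,dy=-13->C
  (2,4):dx=+2,dy=-7->D; (2,5):dx=-4,dy=-9->C; (2,6):dx=+1,dy=-4->D; (2,7):dx=-6,dy=-15->C
  (2,8):dx=-7,dy=-2->C; (3,4):dx=+7,dy=+6->C; (3,5):dx=+1,dy=+4->C; (3,6):dx=+6,dy=+9->C
  (3,7):dx=-1,dy=-2->C; (3,8):dx=-2,dy=+11->D; (4,5):dx=-6,dy=-2->C; (4,6):dx=-1,dy=+3->D
  (4,7):dx=-8,dy=-8->C; (4,8):dx=-9,dy=+5->D; (5,6):dx=+5,dy=+5->C; (5,7):dx=-2,dy=-6->C
  (5,8):dx=-3,dy=+7->D; (6,7):dx=-7,dy=-11->C; (6,8):dx=-8,dy=+2->D; (7,8):dx=-1,dy=+13->D
Step 2: C = 18, D = 10, total pairs = 28.
Step 3: tau = (C - D)/(n(n-1)/2) = (18 - 10)/28 = 0.285714.
Step 4: Exact two-sided p-value (enumerate n! = 40320 permutations of y under H0): p = 0.398760.
Step 5: alpha = 0.1. fail to reject H0.

tau_b = 0.2857 (C=18, D=10), p = 0.398760, fail to reject H0.


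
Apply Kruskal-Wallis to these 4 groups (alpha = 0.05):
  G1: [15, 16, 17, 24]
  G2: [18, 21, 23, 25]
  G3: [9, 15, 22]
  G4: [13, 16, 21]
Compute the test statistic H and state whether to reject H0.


Step 1: Combine all N = 14 observations and assign midranks.
sorted (value, group, rank): (9,G3,1), (13,G4,2), (15,G1,3.5), (15,G3,3.5), (16,G1,5.5), (16,G4,5.5), (17,G1,7), (18,G2,8), (21,G2,9.5), (21,G4,9.5), (22,G3,11), (23,G2,12), (24,G1,13), (25,G2,14)
Step 2: Sum ranks within each group.
R_1 = 29 (n_1 = 4)
R_2 = 43.5 (n_2 = 4)
R_3 = 15.5 (n_3 = 3)
R_4 = 17 (n_4 = 3)
Step 3: H = 12/(N(N+1)) * sum(R_i^2/n_i) - 3(N+1)
     = 12/(14*15) * (29^2/4 + 43.5^2/4 + 15.5^2/3 + 17^2/3) - 3*15
     = 0.057143 * 859.729 - 45
     = 4.127381.
Step 4: Ties present; correction factor C = 1 - 18/(14^3 - 14) = 0.993407. Corrected H = 4.127381 / 0.993407 = 4.154775.
Step 5: Under H0, H ~ chi^2(3); p-value = 0.245229.
Step 6: alpha = 0.05. fail to reject H0.

H = 4.1548, df = 3, p = 0.245229, fail to reject H0.


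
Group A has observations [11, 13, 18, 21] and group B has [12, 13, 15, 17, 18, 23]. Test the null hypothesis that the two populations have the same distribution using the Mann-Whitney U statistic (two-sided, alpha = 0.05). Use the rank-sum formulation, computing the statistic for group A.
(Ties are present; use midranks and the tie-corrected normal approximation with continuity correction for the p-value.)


Step 1: Combine and sort all 10 observations; assign midranks.
sorted (value, group): (11,X), (12,Y), (13,X), (13,Y), (15,Y), (17,Y), (18,X), (18,Y), (21,X), (23,Y)
ranks: 11->1, 12->2, 13->3.5, 13->3.5, 15->5, 17->6, 18->7.5, 18->7.5, 21->9, 23->10
Step 2: Rank sum for X: R1 = 1 + 3.5 + 7.5 + 9 = 21.
Step 3: U_X = R1 - n1(n1+1)/2 = 21 - 4*5/2 = 21 - 10 = 11.
       U_Y = n1*n2 - U_X = 24 - 11 = 13.
Step 4: Ties are present, so use the tie-corrected normal approximation (with continuity correction) for the p-value.
Step 5: p-value = 0.914589; compare to alpha = 0.05. fail to reject H0.

U_X = 11, p = 0.914589, fail to reject H0 at alpha = 0.05.


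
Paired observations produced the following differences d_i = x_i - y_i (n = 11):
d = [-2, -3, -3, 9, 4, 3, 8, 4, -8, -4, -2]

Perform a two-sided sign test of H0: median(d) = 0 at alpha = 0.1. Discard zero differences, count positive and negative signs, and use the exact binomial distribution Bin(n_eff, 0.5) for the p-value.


Step 1: Discard zero differences. Original n = 11; n_eff = number of nonzero differences = 11.
Nonzero differences (with sign): -2, -3, -3, +9, +4, +3, +8, +4, -8, -4, -2
Step 2: Count signs: positive = 5, negative = 6.
Step 3: Under H0: P(positive) = 0.5, so the number of positives S ~ Bin(11, 0.5).
Step 4: Two-sided exact p-value = sum of Bin(11,0.5) probabilities at or below the observed probability = 1.000000.
Step 5: alpha = 0.1. fail to reject H0.

n_eff = 11, pos = 5, neg = 6, p = 1.000000, fail to reject H0.


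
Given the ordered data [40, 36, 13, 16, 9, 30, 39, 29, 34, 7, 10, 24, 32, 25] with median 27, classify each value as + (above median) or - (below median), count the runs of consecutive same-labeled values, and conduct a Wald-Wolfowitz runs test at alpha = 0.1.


Step 1: Compute median = 27; label A = above, B = below.
Labels in order: AABBBAAAABBBAB  (n_A = 7, n_B = 7)
Step 2: Count runs R = 6.
Step 3: Under H0 (random ordering), E[R] = 2*n_A*n_B/(n_A+n_B) + 1 = 2*7*7/14 + 1 = 8.0000.
        Var[R] = 2*n_A*n_B*(2*n_A*n_B - n_A - n_B) / ((n_A+n_B)^2 * (n_A+n_B-1)) = 8232/2548 = 3.2308.
        SD[R] = 1.7974.
Step 4: Continuity-corrected z = (R + 0.5 - E[R]) / SD[R] = (6 + 0.5 - 8.0000) / 1.7974 = -0.8345.
Step 5: Two-sided p-value via normal approximation = 2*(1 - Phi(|z|)) = 0.403986.
Step 6: alpha = 0.1. fail to reject H0.

R = 6, z = -0.8345, p = 0.403986, fail to reject H0.


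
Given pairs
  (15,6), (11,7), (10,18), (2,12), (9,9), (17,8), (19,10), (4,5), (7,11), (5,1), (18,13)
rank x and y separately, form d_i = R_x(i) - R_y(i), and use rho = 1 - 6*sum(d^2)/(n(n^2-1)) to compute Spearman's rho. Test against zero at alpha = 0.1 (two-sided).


Step 1: Rank x and y separately (midranks; no ties here).
rank(x): 15->8, 11->7, 10->6, 2->1, 9->5, 17->9, 19->11, 4->2, 7->4, 5->3, 18->10
rank(y): 6->3, 7->4, 18->11, 12->9, 9->6, 8->5, 10->7, 5->2, 11->8, 1->1, 13->10
Step 2: d_i = R_x(i) - R_y(i); compute d_i^2.
  (8-3)^2=25, (7-4)^2=9, (6-11)^2=25, (1-9)^2=64, (5-6)^2=1, (9-5)^2=16, (11-7)^2=16, (2-2)^2=0, (4-8)^2=16, (3-1)^2=4, (10-10)^2=0
sum(d^2) = 176.
Step 3: rho = 1 - 6*176 / (11*(11^2 - 1)) = 1 - 1056/1320 = 0.200000.
Step 4: Under H0, t = rho * sqrt((n-2)/(1-rho^2)) = 0.6124 ~ t(9).
Step 5: Two-sided p-value from the t-distribution with 9 df = 0.555445.
Step 6: alpha = 0.1. fail to reject H0.

rho = 0.2000, p = 0.555445, fail to reject H0 at alpha = 0.1.


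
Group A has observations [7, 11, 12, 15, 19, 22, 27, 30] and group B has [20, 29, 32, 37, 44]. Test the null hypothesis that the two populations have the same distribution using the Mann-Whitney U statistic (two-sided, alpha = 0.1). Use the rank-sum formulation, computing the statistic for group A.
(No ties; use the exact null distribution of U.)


Step 1: Combine and sort all 13 observations; assign midranks.
sorted (value, group): (7,X), (11,X), (12,X), (15,X), (19,X), (20,Y), (22,X), (27,X), (29,Y), (30,X), (32,Y), (37,Y), (44,Y)
ranks: 7->1, 11->2, 12->3, 15->4, 19->5, 20->6, 22->7, 27->8, 29->9, 30->10, 32->11, 37->12, 44->13
Step 2: Rank sum for X: R1 = 1 + 2 + 3 + 4 + 5 + 7 + 8 + 10 = 40.
Step 3: U_X = R1 - n1(n1+1)/2 = 40 - 8*9/2 = 40 - 36 = 4.
       U_Y = n1*n2 - U_X = 40 - 4 = 36.
Step 4: No ties, so the exact null distribution of U (based on enumerating the C(13,8) = 1287 equally likely rank assignments) gives the two-sided p-value.
Step 5: p-value = 0.018648; compare to alpha = 0.1. reject H0.

U_X = 4, p = 0.018648, reject H0 at alpha = 0.1.


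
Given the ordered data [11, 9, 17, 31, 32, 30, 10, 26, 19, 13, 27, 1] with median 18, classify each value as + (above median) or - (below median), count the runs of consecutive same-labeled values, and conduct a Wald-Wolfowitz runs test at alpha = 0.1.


Step 1: Compute median = 18; label A = above, B = below.
Labels in order: BBBAAABAABAB  (n_A = 6, n_B = 6)
Step 2: Count runs R = 7.
Step 3: Under H0 (random ordering), E[R] = 2*n_A*n_B/(n_A+n_B) + 1 = 2*6*6/12 + 1 = 7.0000.
        Var[R] = 2*n_A*n_B*(2*n_A*n_B - n_A - n_B) / ((n_A+n_B)^2 * (n_A+n_B-1)) = 4320/1584 = 2.7273.
        SD[R] = 1.6514.
Step 4: R = E[R], so z = 0 with no continuity correction.
Step 5: Two-sided p-value via normal approximation = 2*(1 - Phi(|z|)) = 1.000000.
Step 6: alpha = 0.1. fail to reject H0.

R = 7, z = 0.0000, p = 1.000000, fail to reject H0.


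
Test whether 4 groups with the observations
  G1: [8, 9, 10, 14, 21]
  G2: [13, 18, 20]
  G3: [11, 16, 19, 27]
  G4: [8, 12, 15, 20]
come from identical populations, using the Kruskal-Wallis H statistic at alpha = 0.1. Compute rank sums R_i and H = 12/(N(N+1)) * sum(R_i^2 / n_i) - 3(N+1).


Step 1: Combine all N = 16 observations and assign midranks.
sorted (value, group, rank): (8,G1,1.5), (8,G4,1.5), (9,G1,3), (10,G1,4), (11,G3,5), (12,G4,6), (13,G2,7), (14,G1,8), (15,G4,9), (16,G3,10), (18,G2,11), (19,G3,12), (20,G2,13.5), (20,G4,13.5), (21,G1,15), (27,G3,16)
Step 2: Sum ranks within each group.
R_1 = 31.5 (n_1 = 5)
R_2 = 31.5 (n_2 = 3)
R_3 = 43 (n_3 = 4)
R_4 = 30 (n_4 = 4)
Step 3: H = 12/(N(N+1)) * sum(R_i^2/n_i) - 3(N+1)
     = 12/(16*17) * (31.5^2/5 + 31.5^2/3 + 43^2/4 + 30^2/4) - 3*17
     = 0.044118 * 1216.45 - 51
     = 2.666912.
Step 4: Ties present; correction factor C = 1 - 12/(16^3 - 16) = 0.997059. Corrected H = 2.666912 / 0.997059 = 2.674779.
Step 5: Under H0, H ~ chi^2(3); p-value = 0.444530.
Step 6: alpha = 0.1. fail to reject H0.

H = 2.6748, df = 3, p = 0.444530, fail to reject H0.


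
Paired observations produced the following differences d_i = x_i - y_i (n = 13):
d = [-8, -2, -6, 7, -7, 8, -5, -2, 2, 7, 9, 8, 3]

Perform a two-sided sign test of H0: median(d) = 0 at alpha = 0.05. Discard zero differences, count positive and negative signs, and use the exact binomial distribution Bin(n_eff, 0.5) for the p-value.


Step 1: Discard zero differences. Original n = 13; n_eff = number of nonzero differences = 13.
Nonzero differences (with sign): -8, -2, -6, +7, -7, +8, -5, -2, +2, +7, +9, +8, +3
Step 2: Count signs: positive = 7, negative = 6.
Step 3: Under H0: P(positive) = 0.5, so the number of positives S ~ Bin(13, 0.5).
Step 4: Two-sided exact p-value = sum of Bin(13,0.5) probabilities at or below the observed probability = 1.000000.
Step 5: alpha = 0.05. fail to reject H0.

n_eff = 13, pos = 7, neg = 6, p = 1.000000, fail to reject H0.


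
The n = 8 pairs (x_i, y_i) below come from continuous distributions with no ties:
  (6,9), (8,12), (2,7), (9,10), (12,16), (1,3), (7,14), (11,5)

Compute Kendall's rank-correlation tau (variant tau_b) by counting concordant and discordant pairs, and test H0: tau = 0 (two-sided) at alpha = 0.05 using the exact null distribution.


Step 1: Enumerate the 28 unordered pairs (i,j) with i<j and classify each by sign(x_j-x_i) * sign(y_j-y_i).
  (1,2):dx=+2,dy=+3->C; (1,3):dx=-4,dy=-2->C; (1,4):dx=+3,dy=+1->C; (1,5):dx=+6,dy=+7->C
  (1,6):dx=-5,dy=-6->C; (1,7):dx=+1,dy=+5->C; (1,8):dx=+5,dy=-4->D; (2,3):dx=-6,dy=-5->C
  (2,4):dx=+1,dy=-2->D; (2,5):dx=+4,dy=+4->C; (2,6):dx=-7,dy=-9->C; (2,7):dx=-1,dy=+2->D
  (2,8):dx=+3,dy=-7->D; (3,4):dx=+7,dy=+3->C; (3,5):dx=+10,dy=+9->C; (3,6):dx=-1,dy=-4->C
  (3,7):dx=+5,dy=+7->C; (3,8):dx=+9,dy=-2->D; (4,5):dx=+3,dy=+6->C; (4,6):dx=-8,dy=-7->C
  (4,7):dx=-2,dy=+4->D; (4,8):dx=+2,dy=-5->D; (5,6):dx=-11,dy=-13->C; (5,7):dx=-5,dy=-2->C
  (5,8):dx=-1,dy=-11->C; (6,7):dx=+6,dy=+11->C; (6,8):dx=+10,dy=+2->C; (7,8):dx=+4,dy=-9->D
Step 2: C = 20, D = 8, total pairs = 28.
Step 3: tau = (C - D)/(n(n-1)/2) = (20 - 8)/28 = 0.428571.
Step 4: Exact two-sided p-value (enumerate n! = 40320 permutations of y under H0): p = 0.178869.
Step 5: alpha = 0.05. fail to reject H0.

tau_b = 0.4286 (C=20, D=8), p = 0.178869, fail to reject H0.


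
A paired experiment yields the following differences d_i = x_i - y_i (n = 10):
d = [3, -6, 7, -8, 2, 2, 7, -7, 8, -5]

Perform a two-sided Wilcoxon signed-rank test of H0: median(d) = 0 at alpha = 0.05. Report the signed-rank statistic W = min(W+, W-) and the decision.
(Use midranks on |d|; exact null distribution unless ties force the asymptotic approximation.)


Step 1: Drop any zero differences (none here) and take |d_i|.
|d| = [3, 6, 7, 8, 2, 2, 7, 7, 8, 5]
Step 2: Midrank |d_i| (ties get averaged ranks).
ranks: |3|->3, |6|->5, |7|->7, |8|->9.5, |2|->1.5, |2|->1.5, |7|->7, |7|->7, |8|->9.5, |5|->4
Step 3: Attach original signs; sum ranks with positive sign and with negative sign.
W+ = 3 + 7 + 1.5 + 1.5 + 7 + 9.5 = 29.5
W- = 5 + 9.5 + 7 + 4 = 25.5
(Check: W+ + W- = 55 should equal n(n+1)/2 = 55.)
Step 4: Test statistic W = min(W+, W-) = 25.5.
Step 5: Ties in |d|, so use the tie-corrected normal approximation.
        E[W] = n(n+1)/4 = 10*11/4 = 27.5.
        Tie groups: |d|=2 (t=2), |d|=7 (t=3), |d|=8 (t=2); sum(t^3 - t) = 36.
        Var[W] = n(n+1)(2n+1)/24 - sum(t^3-t)/48 = 2310/24 - 36/48 = 95.5.
        z = (W - E[W]) / sqrt(Var[W]) = (25.5 - 27.5) / 9.7724 = -0.2047.
        Two-sided p = 2*Phi(z) = 0.837839.
Step 6: alpha = 0.05. fail to reject H0.

W+ = 29.5, W- = 25.5, W = min = 25.5, p = 0.837839, fail to reject H0.


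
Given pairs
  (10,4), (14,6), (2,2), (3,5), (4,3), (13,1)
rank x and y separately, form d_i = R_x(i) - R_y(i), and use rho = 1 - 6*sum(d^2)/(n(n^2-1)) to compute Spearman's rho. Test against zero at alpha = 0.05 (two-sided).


Step 1: Rank x and y separately (midranks; no ties here).
rank(x): 10->4, 14->6, 2->1, 3->2, 4->3, 13->5
rank(y): 4->4, 6->6, 2->2, 5->5, 3->3, 1->1
Step 2: d_i = R_x(i) - R_y(i); compute d_i^2.
  (4-4)^2=0, (6-6)^2=0, (1-2)^2=1, (2-5)^2=9, (3-3)^2=0, (5-1)^2=16
sum(d^2) = 26.
Step 3: rho = 1 - 6*26 / (6*(6^2 - 1)) = 1 - 156/210 = 0.257143.
Step 4: Under H0, t = rho * sqrt((n-2)/(1-rho^2)) = 0.5322 ~ t(4).
Step 5: Two-sided p-value from the t-distribution with 4 df = 0.622787.
Step 6: alpha = 0.05. fail to reject H0.

rho = 0.2571, p = 0.622787, fail to reject H0 at alpha = 0.05.


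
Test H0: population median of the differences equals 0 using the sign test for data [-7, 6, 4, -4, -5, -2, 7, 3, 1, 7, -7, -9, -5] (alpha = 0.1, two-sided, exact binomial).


Step 1: Discard zero differences. Original n = 13; n_eff = number of nonzero differences = 13.
Nonzero differences (with sign): -7, +6, +4, -4, -5, -2, +7, +3, +1, +7, -7, -9, -5
Step 2: Count signs: positive = 6, negative = 7.
Step 3: Under H0: P(positive) = 0.5, so the number of positives S ~ Bin(13, 0.5).
Step 4: Two-sided exact p-value = sum of Bin(13,0.5) probabilities at or below the observed probability = 1.000000.
Step 5: alpha = 0.1. fail to reject H0.

n_eff = 13, pos = 6, neg = 7, p = 1.000000, fail to reject H0.


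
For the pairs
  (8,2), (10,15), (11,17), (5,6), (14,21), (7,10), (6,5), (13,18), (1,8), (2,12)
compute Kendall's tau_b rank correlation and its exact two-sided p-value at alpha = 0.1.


Step 1: Enumerate the 45 unordered pairs (i,j) with i<j and classify each by sign(x_j-x_i) * sign(y_j-y_i).
  (1,2):dx=+2,dy=+13->C; (1,3):dx=+3,dy=+15->C; (1,4):dx=-3,dy=+4->D; (1,5):dx=+6,dy=+19->C
  (1,6):dx=-1,dy=+8->D; (1,7):dx=-2,dy=+3->D; (1,8):dx=+5,dy=+16->C; (1,9):dx=-7,dy=+6->D
  (1,10):dx=-6,dy=+10->D; (2,3):dx=+1,dy=+2->C; (2,4):dx=-5,dy=-9->C; (2,5):dx=+4,dy=+6->C
  (2,6):dx=-3,dy=-5->C; (2,7):dx=-4,dy=-10->C; (2,8):dx=+3,dy=+3->C; (2,9):dx=-9,dy=-7->C
  (2,10):dx=-8,dy=-3->C; (3,4):dx=-6,dy=-11->C; (3,5):dx=+3,dy=+4->C; (3,6):dx=-4,dy=-7->C
  (3,7):dx=-5,dy=-12->C; (3,8):dx=+2,dy=+1->C; (3,9):dx=-10,dy=-9->C; (3,10):dx=-9,dy=-5->C
  (4,5):dx=+9,dy=+15->C; (4,6):dx=+2,dy=+4->C; (4,7):dx=+1,dy=-1->D; (4,8):dx=+8,dy=+12->C
  (4,9):dx=-4,dy=+2->D; (4,10):dx=-3,dy=+6->D; (5,6):dx=-7,dy=-11->C; (5,7):dx=-8,dy=-16->C
  (5,8):dx=-1,dy=-3->C; (5,9):dx=-13,dy=-13->C; (5,10):dx=-12,dy=-9->C; (6,7):dx=-1,dy=-5->C
  (6,8):dx=+6,dy=+8->C; (6,9):dx=-6,dy=-2->C; (6,10):dx=-5,dy=+2->D; (7,8):dx=+7,dy=+13->C
  (7,9):dx=-5,dy=+3->D; (7,10):dx=-4,dy=+7->D; (8,9):dx=-12,dy=-10->C; (8,10):dx=-11,dy=-6->C
  (9,10):dx=+1,dy=+4->C
Step 2: C = 34, D = 11, total pairs = 45.
Step 3: tau = (C - D)/(n(n-1)/2) = (34 - 11)/45 = 0.511111.
Step 4: Exact two-sided p-value (enumerate n! = 3628800 permutations of y under H0): p = 0.046623.
Step 5: alpha = 0.1. reject H0.

tau_b = 0.5111 (C=34, D=11), p = 0.046623, reject H0.


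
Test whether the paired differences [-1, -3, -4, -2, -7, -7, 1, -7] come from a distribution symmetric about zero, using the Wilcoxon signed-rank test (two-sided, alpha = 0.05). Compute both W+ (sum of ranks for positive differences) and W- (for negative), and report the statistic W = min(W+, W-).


Step 1: Drop any zero differences (none here) and take |d_i|.
|d| = [1, 3, 4, 2, 7, 7, 1, 7]
Step 2: Midrank |d_i| (ties get averaged ranks).
ranks: |1|->1.5, |3|->4, |4|->5, |2|->3, |7|->7, |7|->7, |1|->1.5, |7|->7
Step 3: Attach original signs; sum ranks with positive sign and with negative sign.
W+ = 1.5 = 1.5
W- = 1.5 + 4 + 5 + 3 + 7 + 7 + 7 = 34.5
(Check: W+ + W- = 36 should equal n(n+1)/2 = 36.)
Step 4: Test statistic W = min(W+, W-) = 1.5.
Step 5: Ties in |d|, so use the tie-corrected normal approximation.
        E[W] = n(n+1)/4 = 8*9/4 = 18.
        Tie groups: |d|=1 (t=2), |d|=7 (t=3); sum(t^3 - t) = 30.
        Var[W] = n(n+1)(2n+1)/24 - sum(t^3-t)/48 = 1224/24 - 30/48 = 50.375.
        z = (W - E[W]) / sqrt(Var[W]) = (1.5 - 18) / 7.0975 = -2.3248.
        Two-sided p = 2*Phi(z) = 0.020085.
Step 6: alpha = 0.05. reject H0.

W+ = 1.5, W- = 34.5, W = min = 1.5, p = 0.020085, reject H0.


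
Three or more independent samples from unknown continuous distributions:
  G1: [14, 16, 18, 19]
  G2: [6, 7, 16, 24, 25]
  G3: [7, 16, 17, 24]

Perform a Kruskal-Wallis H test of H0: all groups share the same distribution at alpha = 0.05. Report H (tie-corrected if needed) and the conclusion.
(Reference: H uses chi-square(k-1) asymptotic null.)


Step 1: Combine all N = 13 observations and assign midranks.
sorted (value, group, rank): (6,G2,1), (7,G2,2.5), (7,G3,2.5), (14,G1,4), (16,G1,6), (16,G2,6), (16,G3,6), (17,G3,8), (18,G1,9), (19,G1,10), (24,G2,11.5), (24,G3,11.5), (25,G2,13)
Step 2: Sum ranks within each group.
R_1 = 29 (n_1 = 4)
R_2 = 34 (n_2 = 5)
R_3 = 28 (n_3 = 4)
Step 3: H = 12/(N(N+1)) * sum(R_i^2/n_i) - 3(N+1)
     = 12/(13*14) * (29^2/4 + 34^2/5 + 28^2/4) - 3*14
     = 0.065934 * 637.45 - 42
     = 0.029670.
Step 4: Ties present; correction factor C = 1 - 36/(13^3 - 13) = 0.983516. Corrected H = 0.029670 / 0.983516 = 0.030168.
Step 5: Under H0, H ~ chi^2(2); p-value = 0.985029.
Step 6: alpha = 0.05. fail to reject H0.

H = 0.0302, df = 2, p = 0.985029, fail to reject H0.


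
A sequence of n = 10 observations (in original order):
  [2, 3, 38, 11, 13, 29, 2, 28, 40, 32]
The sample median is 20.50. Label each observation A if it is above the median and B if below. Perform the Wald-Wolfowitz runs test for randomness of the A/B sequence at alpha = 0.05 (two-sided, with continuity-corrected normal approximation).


Step 1: Compute median = 20.50; label A = above, B = below.
Labels in order: BBABBABAAA  (n_A = 5, n_B = 5)
Step 2: Count runs R = 6.
Step 3: Under H0 (random ordering), E[R] = 2*n_A*n_B/(n_A+n_B) + 1 = 2*5*5/10 + 1 = 6.0000.
        Var[R] = 2*n_A*n_B*(2*n_A*n_B - n_A - n_B) / ((n_A+n_B)^2 * (n_A+n_B-1)) = 2000/900 = 2.2222.
        SD[R] = 1.4907.
Step 4: R = E[R], so z = 0 with no continuity correction.
Step 5: Two-sided p-value via normal approximation = 2*(1 - Phi(|z|)) = 1.000000.
Step 6: alpha = 0.05. fail to reject H0.

R = 6, z = 0.0000, p = 1.000000, fail to reject H0.
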